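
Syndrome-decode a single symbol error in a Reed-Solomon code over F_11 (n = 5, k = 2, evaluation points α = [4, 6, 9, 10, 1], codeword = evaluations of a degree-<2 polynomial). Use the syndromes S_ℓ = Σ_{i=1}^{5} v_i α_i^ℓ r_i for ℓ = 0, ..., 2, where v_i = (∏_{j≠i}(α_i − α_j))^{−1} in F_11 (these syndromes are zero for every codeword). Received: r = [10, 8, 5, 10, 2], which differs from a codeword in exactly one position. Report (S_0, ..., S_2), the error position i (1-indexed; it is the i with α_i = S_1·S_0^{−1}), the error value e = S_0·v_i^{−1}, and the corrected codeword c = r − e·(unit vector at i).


S = (4, 7, 4), error at position 4, error magnitude e = 6, c = [10, 8, 5, 4, 2].

Step 1: column multipliers v_i = (∏_{j≠i}(α_i − α_j))^{−1} mod 11.
  i = 1 (α = 4): (4−6)(4−9)(4−10)(4−1) = (−2)·(−5)·(−6)·3 = −180 ≡ 7, so v_1 = 7^{−1} = 8 (mod 11).
  i = 2 (α = 6): (6−4)(6−9)(6−10)(6−1) = 2·(−3)·(−4)·5 = 120 ≡ 10, so v_2 = 10^{−1} = 10 (mod 11).
  i = 3 (α = 9): (9−4)(9−6)(9−10)(9−1) = 5·3·(−1)·8 = −120 ≡ 1, so v_3 = 1^{−1} = 1 (mod 11).
  i = 4 (α = 10): (10−4)(10−6)(10−9)(10−1) = 6·4·1·9 = 216 ≡ 7, so v_4 = 7^{−1} = 8 (mod 11).
  i = 5 (α = 1): (1−4)(1−6)(1−9)(1−10) = (−3)·(−5)·(−8)·(−9) = 1080 ≡ 2, so v_5 = 2^{−1} = 6 (mod 11).
  v = [8, 10, 1, 8, 6].
Step 2: syndromes of r = [10, 8, 5, 10, 2] (all sums mod 11).
  S_0 = Σ v_i r_i = 8·10 + 10·8 + 1·5 + 8·10 + 6·2 = 257 ≡ 4.
  S_1 = Σ v_i α_i r_i = 8·4·10 + 10·6·8 + 1·9·5 + 8·10·10 + 6·1·2 = 1657 ≡ 7.
  α_i^2 mod 11 = [5, 3, 4, 1, 1].
  S_2 = Σ v_i α_i^2 r_i = 8·5·10 + 10·3·8 + 1·4·5 + 8·1·10 + 6·1·2 = 752 ≡ 4.
  S = (4, 7, 4) ≠ 0, so r is not a codeword (an error is present).
Step 3: locate the error. For a single error e at position i, S_ℓ = v_i·e·α_i^ℓ, so α_err = S_1/S_0.
  S_0^{−1} = 4^{−1} = 3 (mod 11), so α_err = 7·3 = 21 ≡ 10 = α_4. Error position i = 4.
  Consistency check: S_2/S_1 = 4·8 = 32 ≡ 10 = α_err ✓ (single-error assumption holds).
Step 4: error magnitude e = S_0/v_4 = S_0·∏_{j≠4}(α_4 − α_j) = 4·7 = 28 ≡ 6 (mod 11).
Step 5: correct position 4: c_4 = r_4 − e = 10 − 6 ≡ 4 (mod 11). Hence c = [10, 8, 5, 4, 2].
  Check: interpolating c through the α_i gives m(x) = 3 + 10·x (degree < 2) with m(α_i) = c_i for every i, so c is indeed a codeword.


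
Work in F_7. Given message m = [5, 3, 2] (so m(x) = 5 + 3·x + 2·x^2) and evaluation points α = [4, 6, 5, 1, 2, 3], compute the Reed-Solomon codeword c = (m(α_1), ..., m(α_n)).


c = [0, 4, 0, 3, 5, 4]

Message polynomial: m(x) = 5 + 3·x + 2·x^2 (mod 7).
For each evaluation point α_i, compute m(α_i) mod 7:
  α_1 = 4: Horner steps 2 → 4 → 0, so m(4) = 0.
  α_2 = 6: Horner steps 2 → 1 → 4, so m(6) = 4.
  α_3 = 5: Horner steps 2 → 6 → 0, so m(5) = 0.
  α_4 = 1: Horner steps 2 → 5 → 3, so m(1) = 3.
  α_5 = 2: Horner steps 2 → 0 → 5, so m(2) = 5.
  α_6 = 3: Horner steps 2 → 2 → 4, so m(3) = 4.
Codeword c = [0, 4, 0, 3, 5, 4] ∈ F_7^6.


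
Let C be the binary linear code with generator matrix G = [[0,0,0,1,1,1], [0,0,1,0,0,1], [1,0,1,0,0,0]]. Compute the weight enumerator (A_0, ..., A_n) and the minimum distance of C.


Weight distribution: A_0 = 1, A_2 = 3, A_3 = 3, A_5 = 1. Minimum distance d = 2.

Enumerate all 2^3 = 8 messages m ∈ F_2^3.
For each, compute codeword c = mG in F_2^6, then tally its weight.
  m = 000 → c = 000000, weight = 0.
  m = 100 → c = 000111, weight = 3.
  m = 010 → c = 001001, weight = 2.
  m = 110 → c = 001110, weight = 3.
  m = 001 → c = 101000, weight = 2.
  m = 101 → c = 101111, weight = 5.
  m = 011 → c = 100001, weight = 2.
  m = 111 → c = 100110, weight = 3.
Tally weights:
  weight 0: 1 codewords.
  weight 2: 3 codewords.
  weight 3: 3 codewords.
  weight 5: 1 codewords.
Minimum distance d = smallest w > 0 with A_w > 0 = 2.
Sanity: Σ A_w = 8 = 2^3 = 8 ✓.


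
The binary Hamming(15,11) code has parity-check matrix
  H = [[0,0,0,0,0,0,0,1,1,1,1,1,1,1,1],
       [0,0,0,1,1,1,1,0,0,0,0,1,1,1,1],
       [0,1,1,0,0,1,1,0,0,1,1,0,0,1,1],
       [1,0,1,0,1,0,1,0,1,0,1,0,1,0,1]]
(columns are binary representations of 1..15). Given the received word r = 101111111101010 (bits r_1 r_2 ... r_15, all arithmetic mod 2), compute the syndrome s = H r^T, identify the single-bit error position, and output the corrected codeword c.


s = (1, 0, 1, 1)^T, error position = 11, corrected codeword c = 101111111111010

Compute s = H r^T mod 2 one row at a time:
  s_1 = 1 + 1 + 1 + 0 + 1 + 0 + 1 + 0 = 5 ≡ 1 (mod 2).
  s_2 = 1 + 1 + 1 + 1 + 1 + 0 + 1 + 0 = 6 ≡ 0 (mod 2).
  s_3 = 0 + 1 + 1 + 1 + 1 + 0 + 1 + 0 = 5 ≡ 1 (mod 2).
  s_4 = 1 + 1 + 1 + 1 + 1 + 0 + 0 + 0 = 5 ≡ 1 (mod 2).
s = (1, 0, 1, 1)^T — this equals column 11 of H (binary 1011), so error is at position 11.
Correct: flip bit 11 of r = 101111111101010 to get c = 101111111111010.


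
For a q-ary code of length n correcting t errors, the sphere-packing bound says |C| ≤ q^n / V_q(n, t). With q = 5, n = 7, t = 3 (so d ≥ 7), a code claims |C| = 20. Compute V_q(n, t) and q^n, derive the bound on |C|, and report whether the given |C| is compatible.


V_q(n, t) = 2605, q^n = 78125, Hamming bound = 29, |C| = 20 ≤ bound (satisfied).

Step 1: Compute V_q(n, t) = Σ_{j=0}^3 C(n, j) (q−1)^j.
  j = 0: C(7,0)·(4)^0 = 1·1 = 1.
  j = 1: C(7,1)·(4)^1 = 7·4 = 28.
  j = 2: C(7,2)·(4)^2 = 21·16 = 336.
  j = 3: C(7,3)·(4)^3 = 35·64 = 2240.
  V_q(n, t) = 1 + 28 + 336 + 2240 = 2605.
Step 2: q^n = 5^7 = 78125.
Step 3: Hamming bound ⌊q^n / V_q(n,t)⌋ = ⌊78125/2605⌋ = 29.
Step 4: Compare |C| = 20 to 29: satisfied.
The claimed |C| lies below the Hamming bound.


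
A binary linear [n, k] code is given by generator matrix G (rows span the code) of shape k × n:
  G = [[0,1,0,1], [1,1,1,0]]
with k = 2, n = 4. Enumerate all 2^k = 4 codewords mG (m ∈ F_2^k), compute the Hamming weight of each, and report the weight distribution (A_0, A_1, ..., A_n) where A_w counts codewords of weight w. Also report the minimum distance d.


Weight distribution: A_0 = 1, A_2 = 1, A_3 = 2. Minimum distance d = 2.

Enumerate all 2^2 = 4 messages m ∈ F_2^2.
For each, compute codeword c = mG in F_2^4, then tally its weight.
  m = 00 → c = 0000, weight = 0.
  m = 10 → c = 0101, weight = 2.
  m = 01 → c = 1110, weight = 3.
  m = 11 → c = 1011, weight = 3.
Tally weights:
  weight 0: 1 codewords.
  weight 2: 1 codewords.
  weight 3: 2 codewords.
Minimum distance d = smallest w > 0 with A_w > 0 = 2.
Sanity: Σ A_w = 4 = 2^2 = 4 ✓.


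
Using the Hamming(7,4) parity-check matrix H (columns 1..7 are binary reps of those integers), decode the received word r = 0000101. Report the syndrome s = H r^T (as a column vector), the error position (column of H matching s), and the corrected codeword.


s = (0, 1, 0)^T, error position = 2, corrected codeword c = 0100101

Compute s = H r^T mod 2 one row at a time:
  s_1 = 0 + 1 + 0 + 1 = 2 ≡ 0 (mod 2).
  s_2 = 0 + 0 + 0 + 1 = 1 ≡ 1 (mod 2).
  s_3 = 0 + 0 + 1 + 1 = 2 ≡ 0 (mod 2).
s = (0, 1, 0)^T — this equals column 2 of H (binary 010), so error is at position 2.
Correct: flip bit 2 of r = 0000101 to get c = 0100101.


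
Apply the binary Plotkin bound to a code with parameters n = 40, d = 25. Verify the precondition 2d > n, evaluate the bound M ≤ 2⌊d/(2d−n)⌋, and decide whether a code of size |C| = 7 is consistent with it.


Plotkin bound M ≤ 4; given |C| = 7 > bound (violated).

Check applicability: 2d = 50, n = 40.
2d − n = 10 > 0, so Plotkin applies.
Compute d/(2d−n) = 25/10 ≈ 2.5000.
⌊d/(2d−n)⌋ = 2.
Plotkin bound: M ≤ 2·2 = 4.
Given |C| = 7, check: VIOLATED.
This |C| is above the Plotkin bound, so no binary code with n = 40, d = 25 and 7 codewords exists.


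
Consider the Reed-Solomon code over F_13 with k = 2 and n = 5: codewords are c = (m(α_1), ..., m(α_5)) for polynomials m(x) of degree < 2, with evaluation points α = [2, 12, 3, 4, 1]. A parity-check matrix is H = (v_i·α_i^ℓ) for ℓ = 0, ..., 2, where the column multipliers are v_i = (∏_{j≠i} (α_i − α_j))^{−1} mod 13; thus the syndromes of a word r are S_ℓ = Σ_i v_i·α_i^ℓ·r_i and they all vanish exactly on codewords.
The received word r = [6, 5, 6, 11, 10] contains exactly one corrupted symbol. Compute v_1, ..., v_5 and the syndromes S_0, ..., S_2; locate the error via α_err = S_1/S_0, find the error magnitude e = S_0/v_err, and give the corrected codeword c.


S = (6, 5, 2), error at position 3, error magnitude e = 4, c = [6, 5, 2, 11, 10].

Step 1: column multipliers v_i = (∏_{j≠i}(α_i − α_j))^{−1} mod 13.
  i = 1 (α = 2): (2−12)(2−3)(2−4)(2−1) = (−10)·(−1)·(−2)·1 = −20 ≡ 6, so v_1 = 6^{−1} = 11 (mod 13).
  i = 2 (α = 12): (12−2)(12−3)(12−4)(12−1) = 10·9·8·11 = 7920 ≡ 3, so v_2 = 3^{−1} = 9 (mod 13).
  i = 3 (α = 3): (3−2)(3−12)(3−4)(3−1) = 1·(−9)·(−1)·2 = 18 ≡ 5, so v_3 = 5^{−1} = 8 (mod 13).
  i = 4 (α = 4): (4−2)(4−12)(4−3)(4−1) = 2·(−8)·1·3 = −48 ≡ 4, so v_4 = 4^{−1} = 10 (mod 13).
  i = 5 (α = 1): (1−2)(1−12)(1−3)(1−4) = (−1)·(−11)·(−2)·(−3) = 66 ≡ 1, so v_5 = 1^{−1} = 1 (mod 13).
  v = [11, 9, 8, 10, 1].
Step 2: syndromes of r = [6, 5, 6, 11, 10] (all sums mod 13).
  S_0 = Σ v_i r_i = 11·6 + 9·5 + 8·6 + 10·11 + 1·10 = 279 ≡ 6.
  S_1 = Σ v_i α_i r_i = 11·2·6 + 9·12·5 + 8·3·6 + 10·4·11 + 1·1·10 = 1266 ≡ 5.
  α_i^2 mod 13 = [4, 1, 9, 3, 1].
  S_2 = Σ v_i α_i^2 r_i = 11·4·6 + 9·1·5 + 8·9·6 + 10·3·11 + 1·1·10 = 1081 ≡ 2.
  S = (6, 5, 2) ≠ 0, so r is not a codeword (an error is present).
Step 3: locate the error. For a single error e at position i, S_ℓ = v_i·e·α_i^ℓ, so α_err = S_1/S_0.
  S_0^{−1} = 6^{−1} = 11 (mod 13), so α_err = 5·11 = 55 ≡ 3 = α_3. Error position i = 3.
  Consistency check: S_2/S_1 = 2·8 = 16 ≡ 3 = α_err ✓ (single-error assumption holds).
Step 4: error magnitude e = S_0/v_3 = S_0·∏_{j≠3}(α_3 − α_j) = 6·5 = 30 ≡ 4 (mod 13).
Step 5: correct position 3: c_3 = r_3 − e = 6 − 4 ≡ 2 (mod 13). Hence c = [6, 5, 2, 11, 10].
  Check: interpolating c through the α_i gives m(x) = 1 + 9·x (degree < 2) with m(α_i) = c_i for every i, so c is indeed a codeword.


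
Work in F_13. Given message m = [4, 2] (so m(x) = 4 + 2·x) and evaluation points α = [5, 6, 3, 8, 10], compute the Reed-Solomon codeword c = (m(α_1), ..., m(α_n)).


c = [1, 3, 10, 7, 11]

Message polynomial: m(x) = 4 + 2·x (mod 13).
For each evaluation point α_i, compute m(α_i) mod 13:
  α_1 = 5: Horner steps 2 → 1, so m(5) = 1.
  α_2 = 6: Horner steps 2 → 3, so m(6) = 3.
  α_3 = 3: Horner steps 2 → 10, so m(3) = 10.
  α_4 = 8: Horner steps 2 → 7, so m(8) = 7.
  α_5 = 10: Horner steps 2 → 11, so m(10) = 11.
Codeword c = [1, 3, 10, 7, 11] ∈ F_13^5.


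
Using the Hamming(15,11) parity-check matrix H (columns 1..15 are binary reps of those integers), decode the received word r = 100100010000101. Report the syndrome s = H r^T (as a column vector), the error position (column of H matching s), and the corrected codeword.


s = (1, 1, 1, 1)^T, error position = 15, corrected codeword c = 100100010000100

Compute s = H r^T mod 2 one row at a time:
  s_1 = 1 + 0 + 0 + 0 + 0 + 1 + 0 + 1 = 3 ≡ 1 (mod 2).
  s_2 = 1 + 0 + 0 + 0 + 0 + 1 + 0 + 1 = 3 ≡ 1 (mod 2).
  s_3 = 0 + 0 + 0 + 0 + 0 + 0 + 0 + 1 = 1 ≡ 1 (mod 2).
  s_4 = 1 + 0 + 0 + 0 + 0 + 0 + 1 + 1 = 3 ≡ 1 (mod 2).
s = (1, 1, 1, 1)^T — this equals column 15 of H (binary 1111), so error is at position 15.
Correct: flip bit 15 of r = 100100010000101 to get c = 100100010000100.


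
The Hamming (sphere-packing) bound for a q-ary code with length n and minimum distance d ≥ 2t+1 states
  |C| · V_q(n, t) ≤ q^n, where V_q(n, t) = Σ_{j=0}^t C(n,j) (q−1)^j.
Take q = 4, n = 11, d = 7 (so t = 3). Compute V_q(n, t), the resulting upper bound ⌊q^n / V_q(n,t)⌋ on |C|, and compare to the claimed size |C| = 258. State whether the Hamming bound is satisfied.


V_q(n, t) = 4984, q^n = 4194304, Hamming bound = 841, |C| = 258 ≤ bound (satisfied).

Step 1: Compute V_q(n, t) = Σ_{j=0}^3 C(n, j) (q−1)^j.
  j = 0: C(11,0)·(3)^0 = 1·1 = 1.
  j = 1: C(11,1)·(3)^1 = 11·3 = 33.
  j = 2: C(11,2)·(3)^2 = 55·9 = 495.
  j = 3: C(11,3)·(3)^3 = 165·27 = 4455.
  V_q(n, t) = 1 + 33 + 495 + 4455 = 4984.
Step 2: q^n = 4^11 = 4194304.
Step 3: Hamming bound ⌊q^n / V_q(n,t)⌋ = ⌊4194304/4984⌋ = 841.
Step 4: Compare |C| = 258 to 841: satisfied.
The claimed |C| lies below the Hamming bound.


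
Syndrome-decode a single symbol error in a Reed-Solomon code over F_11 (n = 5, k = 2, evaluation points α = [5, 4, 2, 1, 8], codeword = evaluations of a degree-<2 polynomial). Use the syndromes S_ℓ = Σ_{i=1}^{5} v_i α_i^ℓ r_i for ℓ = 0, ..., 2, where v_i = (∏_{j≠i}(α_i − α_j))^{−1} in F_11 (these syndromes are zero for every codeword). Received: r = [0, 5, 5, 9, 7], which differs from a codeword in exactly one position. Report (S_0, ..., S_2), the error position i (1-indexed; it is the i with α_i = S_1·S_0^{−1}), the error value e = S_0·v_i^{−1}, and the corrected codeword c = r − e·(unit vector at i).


S = (7, 3, 6), error at position 3, error magnitude e = 1, c = [0, 5, 4, 9, 7].

Step 1: column multipliers v_i = (∏_{j≠i}(α_i − α_j))^{−1} mod 11.
  i = 1 (α = 5): (5−4)(5−2)(5−1)(5−8) = 1·3·4·(−3) = −36 ≡ 8, so v_1 = 8^{−1} = 7 (mod 11).
  i = 2 (α = 4): (4−5)(4−2)(4−1)(4−8) = (−1)·2·3·(−4) = 24 ≡ 2, so v_2 = 2^{−1} = 6 (mod 11).
  i = 3 (α = 2): (2−5)(2−4)(2−1)(2−8) = (−3)·(−2)·1·(−6) = −36 ≡ 8, so v_3 = 8^{−1} = 7 (mod 11).
  i = 4 (α = 1): (1−5)(1−4)(1−2)(1−8) = (−4)·(−3)·(−1)·(−7) = 84 ≡ 7, so v_4 = 7^{−1} = 8 (mod 11).
  i = 5 (α = 8): (8−5)(8−4)(8−2)(8−1) = 3·4·6·7 = 504 ≡ 9, so v_5 = 9^{−1} = 5 (mod 11).
  v = [7, 6, 7, 8, 5].
Step 2: syndromes of r = [0, 5, 5, 9, 7] (all sums mod 11).
  S_0 = Σ v_i r_i = 7·0 + 6·5 + 7·5 + 8·9 + 5·7 = 172 ≡ 7.
  S_1 = Σ v_i α_i r_i = 7·5·0 + 6·4·5 + 7·2·5 + 8·1·9 + 5·8·7 = 542 ≡ 3.
  α_i^2 mod 11 = [3, 5, 4, 1, 9].
  S_2 = Σ v_i α_i^2 r_i = 7·3·0 + 6·5·5 + 7·4·5 + 8·1·9 + 5·9·7 = 677 ≡ 6.
  S = (7, 3, 6) ≠ 0, so r is not a codeword (an error is present).
Step 3: locate the error. For a single error e at position i, S_ℓ = v_i·e·α_i^ℓ, so α_err = S_1/S_0.
  S_0^{−1} = 7^{−1} = 8 (mod 11), so α_err = 3·8 = 24 ≡ 2 = α_3. Error position i = 3.
  Consistency check: S_2/S_1 = 6·4 = 24 ≡ 2 = α_err ✓ (single-error assumption holds).
Step 4: error magnitude e = S_0/v_3 = S_0·∏_{j≠3}(α_3 − α_j) = 7·8 = 56 ≡ 1 (mod 11).
Step 5: correct position 3: c_3 = r_3 − e = 5 − 1 ≡ 4 (mod 11). Hence c = [0, 5, 4, 9, 7].
  Check: interpolating c through the α_i gives m(x) = 3 + 6·x (degree < 2) with m(α_i) = c_i for every i, so c is indeed a codeword.


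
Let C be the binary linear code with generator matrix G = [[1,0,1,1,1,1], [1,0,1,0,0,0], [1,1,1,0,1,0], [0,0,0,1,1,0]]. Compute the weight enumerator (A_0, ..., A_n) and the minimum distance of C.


Weight distribution: A_0 = 1, A_1 = 1, A_2 = 4, A_3 = 4, A_4 = 3, A_5 = 3. Minimum distance d = 1.

Enumerate all 2^4 = 16 messages m ∈ F_2^4.
For each, compute codeword c = mG in F_2^6, then tally its weight.
  m = 0000 → c = 000000, weight = 0.
  m = 1000 → c = 101111, weight = 5.
  m = 0100 → c = 101000, weight = 2.
  m = 1100 → c = 000111, weight = 3.
  m = 0010 → c = 111010, weight = 4.
  m = 1010 → c = 010101, weight = 3.
  m = 0110 → c = 010010, weight = 2.
  m = 1110 → c = 111101, weight = 5.
  m = 0001 → c = 000110, weight = 2.
  m = 1001 → c = 101001, weight = 3.
  m = 0101 → c = 101110, weight = 4.
  m = 1101 → c = 000001, weight = 1.
  m = 0011 → c = 111100, weight = 4.
  m = 1011 → c = 010011, weight = 3.
  m = 0111 → c = 010100, weight = 2.
  m = 1111 → c = 111011, weight = 5.
Tally weights:
  weight 0: 1 codewords.
  weight 1: 1 codewords.
  weight 2: 4 codewords.
  weight 3: 4 codewords.
  weight 4: 3 codewords.
  weight 5: 3 codewords.
Minimum distance d = smallest w > 0 with A_w > 0 = 1.
Sanity: Σ A_w = 16 = 2^4 = 16 ✓.


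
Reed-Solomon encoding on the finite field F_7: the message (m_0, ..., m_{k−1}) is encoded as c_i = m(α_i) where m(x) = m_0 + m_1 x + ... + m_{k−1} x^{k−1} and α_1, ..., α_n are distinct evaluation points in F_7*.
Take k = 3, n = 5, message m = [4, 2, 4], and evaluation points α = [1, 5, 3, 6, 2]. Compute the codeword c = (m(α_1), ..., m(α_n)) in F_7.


c = [3, 2, 4, 6, 3]

Message polynomial: m(x) = 4 + 2·x + 4·x^2 (mod 7).
For each evaluation point α_i, compute m(α_i) mod 7:
  α_1 = 1: Horner steps 4 → 6 → 3, so m(1) = 3.
  α_2 = 5: Horner steps 4 → 1 → 2, so m(5) = 2.
  α_3 = 3: Horner steps 4 → 0 → 4, so m(3) = 4.
  α_4 = 6: Horner steps 4 → 5 → 6, so m(6) = 6.
  α_5 = 2: Horner steps 4 → 3 → 3, so m(2) = 3.
Codeword c = [3, 2, 4, 6, 3] ∈ F_7^5.


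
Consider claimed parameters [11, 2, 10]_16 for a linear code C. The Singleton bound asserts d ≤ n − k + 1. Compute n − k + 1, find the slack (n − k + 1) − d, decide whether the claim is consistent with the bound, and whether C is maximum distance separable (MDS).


Singleton RHS = n − k + 1 = 10, slack = 0, bound satisfied, MDS.

Singleton bound: d ≤ n − k + 1.
Here n = 11, k = 2, so n − k + 1 = 10.
Given d = 10, check d ≤ 10: YES.
Slack = (n − k + 1) − d = 0.
The code is MDS (slack = 0).
Description: the claimed parameters are [11, 2, 10]_16; such a code would be MDS (meets Singleton bound).


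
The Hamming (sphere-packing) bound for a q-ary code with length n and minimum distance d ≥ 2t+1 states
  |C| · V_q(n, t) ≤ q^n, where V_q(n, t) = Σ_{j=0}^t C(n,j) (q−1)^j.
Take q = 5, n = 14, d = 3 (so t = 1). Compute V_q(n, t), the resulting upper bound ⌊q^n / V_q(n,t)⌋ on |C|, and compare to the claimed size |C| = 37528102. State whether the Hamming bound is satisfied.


V_q(n, t) = 57, q^n = 6103515625, Hamming bound = 107079221, |C| = 37528102 ≤ bound (satisfied).

Step 1: Compute V_q(n, t) = Σ_{j=0}^1 C(n, j) (q−1)^j.
  j = 0: C(14,0)·(4)^0 = 1·1 = 1.
  j = 1: C(14,1)·(4)^1 = 14·4 = 56.
  V_q(n, t) = 1 + 56 = 57.
Step 2: q^n = 5^14 = 6103515625.
Step 3: Hamming bound ⌊q^n / V_q(n,t)⌋ = ⌊6103515625/57⌋ = 107079221.
Step 4: Compare |C| = 37528102 to 107079221: satisfied.
The claimed |C| lies below the Hamming bound.


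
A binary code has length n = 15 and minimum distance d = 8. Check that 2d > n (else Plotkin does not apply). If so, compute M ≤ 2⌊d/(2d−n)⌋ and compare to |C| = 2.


Plotkin bound M ≤ 16; given |C| = 2 ≤ bound (satisfied).

Check applicability: 2d = 16, n = 15.
2d − n = 1 > 0, so Plotkin applies.
Compute d/(2d−n) = 8/1 ≈ 8.0000.
⌊d/(2d−n)⌋ = 8.
Plotkin bound: M ≤ 2·8 = 16.
Given |C| = 2, check: satisfied.
This |C| is below the Plotkin bound.


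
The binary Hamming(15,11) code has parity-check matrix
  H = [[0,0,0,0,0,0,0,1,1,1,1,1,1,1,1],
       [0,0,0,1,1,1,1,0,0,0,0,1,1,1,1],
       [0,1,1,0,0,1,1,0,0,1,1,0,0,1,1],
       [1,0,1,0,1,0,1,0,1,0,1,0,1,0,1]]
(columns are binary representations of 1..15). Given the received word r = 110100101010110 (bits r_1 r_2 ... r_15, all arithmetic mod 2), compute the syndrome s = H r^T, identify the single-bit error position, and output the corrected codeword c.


s = (0, 0, 0, 1)^T, error position = 1, corrected codeword c = 010100101010110

Compute s = H r^T mod 2 one row at a time:
  s_1 = 0 + 1 + 0 + 1 + 0 + 1 + 1 + 0 = 4 ≡ 0 (mod 2).
  s_2 = 1 + 0 + 0 + 1 + 0 + 1 + 1 + 0 = 4 ≡ 0 (mod 2).
  s_3 = 1 + 0 + 0 + 1 + 0 + 1 + 1 + 0 = 4 ≡ 0 (mod 2).
  s_4 = 1 + 0 + 0 + 1 + 1 + 1 + 1 + 0 = 5 ≡ 1 (mod 2).
s = (0, 0, 0, 1)^T — this equals column 1 of H (binary 0001), so error is at position 1.
Correct: flip bit 1 of r = 110100101010110 to get c = 010100101010110.


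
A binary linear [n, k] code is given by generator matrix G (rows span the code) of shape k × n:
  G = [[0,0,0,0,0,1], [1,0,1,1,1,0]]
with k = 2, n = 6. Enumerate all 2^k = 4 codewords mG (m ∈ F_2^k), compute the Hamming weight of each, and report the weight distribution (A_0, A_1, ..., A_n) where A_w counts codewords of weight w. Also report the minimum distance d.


Weight distribution: A_0 = 1, A_1 = 1, A_4 = 1, A_5 = 1. Minimum distance d = 1.

Enumerate all 2^2 = 4 messages m ∈ F_2^2.
For each, compute codeword c = mG in F_2^6, then tally its weight.
  m = 00 → c = 000000, weight = 0.
  m = 10 → c = 000001, weight = 1.
  m = 01 → c = 101110, weight = 4.
  m = 11 → c = 101111, weight = 5.
Tally weights:
  weight 0: 1 codewords.
  weight 1: 1 codewords.
  weight 4: 1 codewords.
  weight 5: 1 codewords.
Minimum distance d = smallest w > 0 with A_w > 0 = 1.
Sanity: Σ A_w = 4 = 2^2 = 4 ✓.


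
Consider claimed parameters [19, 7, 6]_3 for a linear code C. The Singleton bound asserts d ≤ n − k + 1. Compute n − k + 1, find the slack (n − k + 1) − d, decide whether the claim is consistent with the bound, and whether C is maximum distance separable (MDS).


Singleton RHS = n − k + 1 = 13, slack = 7, bound satisfied, not MDS.

Singleton bound: d ≤ n − k + 1.
Here n = 19, k = 7, so n − k + 1 = 13.
Given d = 6, check d ≤ 13: YES.
Slack = (n − k + 1) − d = 7.
The code is NOT MDS (slack = 7 > 0).
Description: the claimed parameters are [19, 7, 6]_3; such a code would be non-MDS.


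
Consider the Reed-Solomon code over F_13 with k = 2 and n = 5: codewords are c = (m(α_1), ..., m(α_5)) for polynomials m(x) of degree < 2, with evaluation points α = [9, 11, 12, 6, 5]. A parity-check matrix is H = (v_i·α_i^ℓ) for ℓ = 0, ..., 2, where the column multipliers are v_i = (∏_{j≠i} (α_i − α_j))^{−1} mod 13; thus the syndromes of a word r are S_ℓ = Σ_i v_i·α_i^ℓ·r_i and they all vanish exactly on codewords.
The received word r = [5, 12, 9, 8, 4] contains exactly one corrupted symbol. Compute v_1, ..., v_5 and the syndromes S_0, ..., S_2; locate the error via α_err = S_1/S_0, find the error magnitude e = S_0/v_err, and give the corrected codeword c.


S = (7, 3, 5), error at position 4, error magnitude e = 7, c = [5, 12, 9, 1, 4].

Step 1: column multipliers v_i = (∏_{j≠i}(α_i − α_j))^{−1} mod 13.
  i = 1 (α = 9): (9−11)(9−12)(9−6)(9−5) = (−2)·(−3)·3·4 = 72 ≡ 7, so v_1 = 7^{−1} = 2 (mod 13).
  i = 2 (α = 11): (11−9)(11−12)(11−6)(11−5) = 2·(−1)·5·6 = −60 ≡ 5, so v_2 = 5^{−1} = 8 (mod 13).
  i = 3 (α = 12): (12−9)(12−11)(12−6)(12−5) = 3·1·6·7 = 126 ≡ 9, so v_3 = 9^{−1} = 3 (mod 13).
  i = 4 (α = 6): (6−9)(6−11)(6−12)(6−5) = (−3)·(−5)·(−6)·1 = −90 ≡ 1, so v_4 = 1^{−1} = 1 (mod 13).
  i = 5 (α = 5): (5−9)(5−11)(5−12)(5−6) = (−4)·(−6)·(−7)·(−1) = 168 ≡ 12, so v_5 = 12^{−1} = 12 (mod 13).
  v = [2, 8, 3, 1, 12].
Step 2: syndromes of r = [5, 12, 9, 8, 4] (all sums mod 13).
  S_0 = Σ v_i r_i = 2·5 + 8·12 + 3·9 + 1·8 + 12·4 = 189 ≡ 7.
  S_1 = Σ v_i α_i r_i = 2·9·5 + 8·11·12 + 3·12·9 + 1·6·8 + 12·5·4 = 1758 ≡ 3.
  α_i^2 mod 13 = [3, 4, 1, 10, 12].
  S_2 = Σ v_i α_i^2 r_i = 2·3·5 + 8·4·12 + 3·1·9 + 1·10·8 + 12·12·4 = 1097 ≡ 5.
  S = (7, 3, 5) ≠ 0, so r is not a codeword (an error is present).
Step 3: locate the error. For a single error e at position i, S_ℓ = v_i·e·α_i^ℓ, so α_err = S_1/S_0.
  S_0^{−1} = 7^{−1} = 2 (mod 13), so α_err = 3·2 = 6 ≡ 6 = α_4. Error position i = 4.
  Consistency check: S_2/S_1 = 5·9 = 45 ≡ 6 = α_err ✓ (single-error assumption holds).
Step 4: error magnitude e = S_0/v_4 = S_0·∏_{j≠4}(α_4 − α_j) = 7·1 = 7 ≡ 7 (mod 13).
Step 5: correct position 4: c_4 = r_4 − e = 8 − 7 ≡ 1 (mod 13). Hence c = [5, 12, 9, 1, 4].
  Check: interpolating c through the α_i gives m(x) = 6 + 10·x (degree < 2) with m(α_i) = c_i for every i, so c is indeed a codeword.


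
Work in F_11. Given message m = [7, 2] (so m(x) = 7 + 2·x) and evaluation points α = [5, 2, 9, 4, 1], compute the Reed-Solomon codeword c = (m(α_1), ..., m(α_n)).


c = [6, 0, 3, 4, 9]

Message polynomial: m(x) = 7 + 2·x (mod 11).
For each evaluation point α_i, compute m(α_i) mod 11:
  α_1 = 5: Horner steps 2 → 6, so m(5) = 6.
  α_2 = 2: Horner steps 2 → 0, so m(2) = 0.
  α_3 = 9: Horner steps 2 → 3, so m(9) = 3.
  α_4 = 4: Horner steps 2 → 4, so m(4) = 4.
  α_5 = 1: Horner steps 2 → 9, so m(1) = 9.
Codeword c = [6, 0, 3, 4, 9] ∈ F_11^5.


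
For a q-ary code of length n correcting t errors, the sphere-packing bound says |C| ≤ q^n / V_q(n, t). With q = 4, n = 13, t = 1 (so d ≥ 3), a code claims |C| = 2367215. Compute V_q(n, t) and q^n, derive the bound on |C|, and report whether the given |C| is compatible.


V_q(n, t) = 40, q^n = 67108864, Hamming bound = 1677721, |C| = 2367215 > bound (violated).

Step 1: Compute V_q(n, t) = Σ_{j=0}^1 C(n, j) (q−1)^j.
  j = 0: C(13,0)·(3)^0 = 1·1 = 1.
  j = 1: C(13,1)·(3)^1 = 13·3 = 39.
  V_q(n, t) = 1 + 39 = 40.
Step 2: q^n = 4^13 = 67108864.
Step 3: Hamming bound ⌊q^n / V_q(n,t)⌋ = ⌊67108864/40⌋ = 1677721.
Step 4: Compare |C| = 2367215 to 1677721: violated.
The claimed |C| lies above the Hamming bound, so no 4-ary code of length 13 with d ≥ 3 can have 2367215 codewords.


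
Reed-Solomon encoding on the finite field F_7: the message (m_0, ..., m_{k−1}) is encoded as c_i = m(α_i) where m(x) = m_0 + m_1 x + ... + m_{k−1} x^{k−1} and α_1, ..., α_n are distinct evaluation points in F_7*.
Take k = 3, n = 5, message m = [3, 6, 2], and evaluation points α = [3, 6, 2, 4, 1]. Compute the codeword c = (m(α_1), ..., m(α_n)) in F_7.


c = [4, 6, 2, 3, 4]

Message polynomial: m(x) = 3 + 6·x + 2·x^2 (mod 7).
For each evaluation point α_i, compute m(α_i) mod 7:
  α_1 = 3: Horner steps 2 → 5 → 4, so m(3) = 4.
  α_2 = 6: Horner steps 2 → 4 → 6, so m(6) = 6.
  α_3 = 2: Horner steps 2 → 3 → 2, so m(2) = 2.
  α_4 = 4: Horner steps 2 → 0 → 3, so m(4) = 3.
  α_5 = 1: Horner steps 2 → 1 → 4, so m(1) = 4.
Codeword c = [4, 6, 2, 3, 4] ∈ F_7^5.


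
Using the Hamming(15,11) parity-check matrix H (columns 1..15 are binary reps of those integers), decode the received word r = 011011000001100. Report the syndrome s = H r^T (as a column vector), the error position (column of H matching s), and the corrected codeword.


s = (0, 0, 1, 1)^T, error position = 3, corrected codeword c = 010011000001100

Compute s = H r^T mod 2 one row at a time:
  s_1 = 0 + 0 + 0 + 0 + 1 + 1 + 0 + 0 = 2 ≡ 0 (mod 2).
  s_2 = 0 + 1 + 1 + 0 + 1 + 1 + 0 + 0 = 4 ≡ 0 (mod 2).
  s_3 = 1 + 1 + 1 + 0 + 0 + 0 + 0 + 0 = 3 ≡ 1 (mod 2).
  s_4 = 0 + 1 + 1 + 0 + 0 + 0 + 1 + 0 = 3 ≡ 1 (mod 2).
s = (0, 0, 1, 1)^T — this equals column 3 of H (binary 0011), so error is at position 3.
Correct: flip bit 3 of r = 011011000001100 to get c = 010011000001100.


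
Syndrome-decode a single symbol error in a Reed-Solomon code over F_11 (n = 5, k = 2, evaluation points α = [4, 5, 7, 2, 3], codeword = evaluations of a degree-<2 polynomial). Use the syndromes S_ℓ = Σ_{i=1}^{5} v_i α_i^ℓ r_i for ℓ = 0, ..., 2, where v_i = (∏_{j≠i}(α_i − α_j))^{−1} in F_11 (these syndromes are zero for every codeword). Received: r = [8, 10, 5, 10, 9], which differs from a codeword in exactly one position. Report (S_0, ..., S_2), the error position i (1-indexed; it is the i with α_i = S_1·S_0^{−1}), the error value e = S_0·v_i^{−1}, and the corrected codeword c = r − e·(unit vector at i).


S = (8, 7, 2), error at position 2, error magnitude e = 3, c = [8, 7, 5, 10, 9].

Step 1: column multipliers v_i = (∏_{j≠i}(α_i − α_j))^{−1} mod 11.
  i = 1 (α = 4): (4−5)(4−7)(4−2)(4−3) = (−1)·(−3)·2·1 = 6 ≡ 6, so v_1 = 6^{−1} = 2 (mod 11).
  i = 2 (α = 5): (5−4)(5−7)(5−2)(5−3) = 1·(−2)·3·2 = −12 ≡ 10, so v_2 = 10^{−1} = 10 (mod 11).
  i = 3 (α = 7): (7−4)(7−5)(7−2)(7−3) = 3·2·5·4 = 120 ≡ 10, so v_3 = 10^{−1} = 10 (mod 11).
  i = 4 (α = 2): (2−4)(2−5)(2−7)(2−3) = (−2)·(−3)·(−5)·(−1) = 30 ≡ 8, so v_4 = 8^{−1} = 7 (mod 11).
  i = 5 (α = 3): (3−4)(3−5)(3−7)(3−2) = (−1)·(−2)·(−4)·1 = −8 ≡ 3, so v_5 = 3^{−1} = 4 (mod 11).
  v = [2, 10, 10, 7, 4].
Step 2: syndromes of r = [8, 10, 5, 10, 9] (all sums mod 11).
  S_0 = Σ v_i r_i = 2·8 + 10·10 + 10·5 + 7·10 + 4·9 = 272 ≡ 8.
  S_1 = Σ v_i α_i r_i = 2·4·8 + 10·5·10 + 10·7·5 + 7·2·10 + 4·3·9 = 1162 ≡ 7.
  α_i^2 mod 11 = [5, 3, 5, 4, 9].
  S_2 = Σ v_i α_i^2 r_i = 2·5·8 + 10·3·10 + 10·5·5 + 7·4·10 + 4·9·9 = 1234 ≡ 2.
  S = (8, 7, 2) ≠ 0, so r is not a codeword (an error is present).
Step 3: locate the error. For a single error e at position i, S_ℓ = v_i·e·α_i^ℓ, so α_err = S_1/S_0.
  S_0^{−1} = 8^{−1} = 7 (mod 11), so α_err = 7·7 = 49 ≡ 5 = α_2. Error position i = 2.
  Consistency check: S_2/S_1 = 2·8 = 16 ≡ 5 = α_err ✓ (single-error assumption holds).
Step 4: error magnitude e = S_0/v_2 = S_0·∏_{j≠2}(α_2 − α_j) = 8·10 = 80 ≡ 3 (mod 11).
Step 5: correct position 2: c_2 = r_2 − e = 10 − 3 ≡ 7 (mod 11). Hence c = [8, 7, 5, 10, 9].
  Check: interpolating c through the α_i gives m(x) = 1 + 10·x (degree < 2) with m(α_i) = c_i for every i, so c is indeed a codeword.


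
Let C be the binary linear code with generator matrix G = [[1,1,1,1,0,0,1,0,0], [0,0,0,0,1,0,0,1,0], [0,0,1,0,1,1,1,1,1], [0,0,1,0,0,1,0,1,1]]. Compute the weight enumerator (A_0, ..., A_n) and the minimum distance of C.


Weight distribution: A_0 = 1, A_2 = 3, A_4 = 3, A_5 = 4, A_6 = 1, A_7 = 4. Minimum distance d = 2.

Enumerate all 2^4 = 16 messages m ∈ F_2^4.
For each, compute codeword c = mG in F_2^9, then tally its weight.
  m = 0000 → c = 000000000, weight = 0.
  m = 1000 → c = 111100100, weight = 5.
  m = 0100 → c = 000010010, weight = 2.
  m = 1100 → c = 111110110, weight = 7.
  m = 0010 → c = 001011111, weight = 6.
  m = 1010 → c = 110111011, weight = 7.
  m = 0110 → c = 001001101, weight = 4.
  m = 1110 → c = 110101001, weight = 5.
  m = 0001 → c = 001001011, weight = 4.
  m = 1001 → c = 110101111, weight = 7.
  m = 0101 → c = 001011001, weight = 4.
  m = 1101 → c = 110111101, weight = 7.
  m = 0011 → c = 000010100, weight = 2.
  m = 1011 → c = 111110000, weight = 5.
  m = 0111 → c = 000000110, weight = 2.
  m = 1111 → c = 111100010, weight = 5.
Tally weights:
  weight 0: 1 codewords.
  weight 2: 3 codewords.
  weight 4: 3 codewords.
  weight 5: 4 codewords.
  weight 6: 1 codewords.
  weight 7: 4 codewords.
Minimum distance d = smallest w > 0 with A_w > 0 = 2.
Sanity: Σ A_w = 16 = 2^4 = 16 ✓.


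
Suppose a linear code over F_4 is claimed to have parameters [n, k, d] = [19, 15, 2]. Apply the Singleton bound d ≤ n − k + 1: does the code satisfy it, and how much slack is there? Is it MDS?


Singleton RHS = n − k + 1 = 5, slack = 3, bound satisfied, not MDS.

Singleton bound: d ≤ n − k + 1.
Here n = 19, k = 15, so n − k + 1 = 5.
Given d = 2, check d ≤ 5: YES.
Slack = (n − k + 1) − d = 3.
The code is NOT MDS (slack = 3 > 0).
Description: the claimed parameters are [19, 15, 2]_4; such a code would be non-MDS.


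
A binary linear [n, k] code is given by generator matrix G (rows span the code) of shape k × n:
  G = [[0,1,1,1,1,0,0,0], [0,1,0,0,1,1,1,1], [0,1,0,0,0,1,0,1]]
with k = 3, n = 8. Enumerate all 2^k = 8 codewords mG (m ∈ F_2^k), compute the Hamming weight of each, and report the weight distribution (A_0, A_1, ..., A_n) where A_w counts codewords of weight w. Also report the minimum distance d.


Weight distribution: A_0 = 1, A_2 = 1, A_3 = 1, A_4 = 2, A_5 = 3. Minimum distance d = 2.

Enumerate all 2^3 = 8 messages m ∈ F_2^3.
For each, compute codeword c = mG in F_2^8, then tally its weight.
  m = 000 → c = 00000000, weight = 0.
  m = 100 → c = 01111000, weight = 4.
  m = 010 → c = 01001111, weight = 5.
  m = 110 → c = 00110111, weight = 5.
  m = 001 → c = 01000101, weight = 3.
  m = 101 → c = 00111101, weight = 5.
  m = 011 → c = 00001010, weight = 2.
  m = 111 → c = 01110010, weight = 4.
Tally weights:
  weight 0: 1 codewords.
  weight 2: 1 codewords.
  weight 3: 1 codewords.
  weight 4: 2 codewords.
  weight 5: 3 codewords.
Minimum distance d = smallest w > 0 with A_w > 0 = 2.
Sanity: Σ A_w = 8 = 2^3 = 8 ✓.


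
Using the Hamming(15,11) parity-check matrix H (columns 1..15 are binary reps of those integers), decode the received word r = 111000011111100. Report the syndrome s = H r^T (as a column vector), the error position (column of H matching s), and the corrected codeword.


s = (0, 0, 0, 1)^T, error position = 1, corrected codeword c = 011000011111100

Compute s = H r^T mod 2 one row at a time:
  s_1 = 1 + 1 + 1 + 1 + 1 + 1 + 0 + 0 = 6 ≡ 0 (mod 2).
  s_2 = 0 + 0 + 0 + 0 + 1 + 1 + 0 + 0 = 2 ≡ 0 (mod 2).
  s_3 = 1 + 1 + 0 + 0 + 1 + 1 + 0 + 0 = 4 ≡ 0 (mod 2).
  s_4 = 1 + 1 + 0 + 0 + 1 + 1 + 1 + 0 = 5 ≡ 1 (mod 2).
s = (0, 0, 0, 1)^T — this equals column 1 of H (binary 0001), so error is at position 1.
Correct: flip bit 1 of r = 111000011111100 to get c = 011000011111100.


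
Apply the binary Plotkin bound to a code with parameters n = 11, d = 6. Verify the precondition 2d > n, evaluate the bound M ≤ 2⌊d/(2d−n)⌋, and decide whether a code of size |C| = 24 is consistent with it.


Plotkin bound M ≤ 12; given |C| = 24 > bound (violated).

Check applicability: 2d = 12, n = 11.
2d − n = 1 > 0, so Plotkin applies.
Compute d/(2d−n) = 6/1 ≈ 6.0000.
⌊d/(2d−n)⌋ = 6.
Plotkin bound: M ≤ 2·6 = 12.
Given |C| = 24, check: VIOLATED.
This |C| is above the Plotkin bound, so no binary code with n = 11, d = 6 and 24 codewords exists.


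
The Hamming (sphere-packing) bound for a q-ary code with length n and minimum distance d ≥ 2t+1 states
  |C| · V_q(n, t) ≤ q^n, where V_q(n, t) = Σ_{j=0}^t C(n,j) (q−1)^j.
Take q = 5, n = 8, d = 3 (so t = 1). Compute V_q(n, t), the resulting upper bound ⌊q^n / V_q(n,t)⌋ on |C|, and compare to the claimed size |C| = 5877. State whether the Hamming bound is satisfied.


V_q(n, t) = 33, q^n = 390625, Hamming bound = 11837, |C| = 5877 ≤ bound (satisfied).

Step 1: Compute V_q(n, t) = Σ_{j=0}^1 C(n, j) (q−1)^j.
  j = 0: C(8,0)·(4)^0 = 1·1 = 1.
  j = 1: C(8,1)·(4)^1 = 8·4 = 32.
  V_q(n, t) = 1 + 32 = 33.
Step 2: q^n = 5^8 = 390625.
Step 3: Hamming bound ⌊q^n / V_q(n,t)⌋ = ⌊390625/33⌋ = 11837.
Step 4: Compare |C| = 5877 to 11837: satisfied.
The claimed |C| lies below the Hamming bound.


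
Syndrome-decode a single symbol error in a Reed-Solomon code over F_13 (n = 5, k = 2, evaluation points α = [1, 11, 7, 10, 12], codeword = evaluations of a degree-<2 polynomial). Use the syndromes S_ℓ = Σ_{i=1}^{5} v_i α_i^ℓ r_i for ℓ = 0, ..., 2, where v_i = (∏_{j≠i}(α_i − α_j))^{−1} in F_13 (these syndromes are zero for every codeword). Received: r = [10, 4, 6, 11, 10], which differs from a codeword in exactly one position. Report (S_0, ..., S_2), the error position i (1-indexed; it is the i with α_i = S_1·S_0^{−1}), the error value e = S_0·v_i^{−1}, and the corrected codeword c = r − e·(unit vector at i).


S = (12, 12, 12), error at position 1, error magnitude e = 1, c = [9, 4, 6, 11, 10].

Step 1: column multipliers v_i = (∏_{j≠i}(α_i − α_j))^{−1} mod 13.
  i = 1 (α = 1): (1−11)(1−7)(1−10)(1−12) = (−10)·(−6)·(−9)·(−11) = 5940 ≡ 12, so v_1 = 12^{−1} = 12 (mod 13).
  i = 2 (α = 11): (11−1)(11−7)(11−10)(11−12) = 10·4·1·(−1) = −40 ≡ 12, so v_2 = 12^{−1} = 12 (mod 13).
  i = 3 (α = 7): (7−1)(7−11)(7−10)(7−12) = 6·(−4)·(−3)·(−5) = −360 ≡ 4, so v_3 = 4^{−1} = 10 (mod 13).
  i = 4 (α = 10): (10−1)(10−11)(10−7)(10−12) = 9·(−1)·3·(−2) = 54 ≡ 2, so v_4 = 2^{−1} = 7 (mod 13).
  i = 5 (α = 12): (12−1)(12−11)(12−7)(12−10) = 11·1·5·2 = 110 ≡ 6, so v_5 = 6^{−1} = 11 (mod 13).
  v = [12, 12, 10, 7, 11].
Step 2: syndromes of r = [10, 4, 6, 11, 10] (all sums mod 13).
  S_0 = Σ v_i r_i = 12·10 + 12·4 + 10·6 + 7·11 + 11·10 = 415 ≡ 12.
  S_1 = Σ v_i α_i r_i = 12·1·10 + 12·11·4 + 10·7·6 + 7·10·11 + 11·12·10 = 3158 ≡ 12.
  α_i^2 mod 13 = [1, 4, 10, 9, 1].
  S_2 = Σ v_i α_i^2 r_i = 12·1·10 + 12·4·4 + 10·10·6 + 7·9·11 + 11·1·10 = 1715 ≡ 12.
  S = (12, 12, 12) ≠ 0, so r is not a codeword (an error is present).
Step 3: locate the error. For a single error e at position i, S_ℓ = v_i·e·α_i^ℓ, so α_err = S_1/S_0.
  S_0^{−1} = 12^{−1} = 12 (mod 13), so α_err = 12·12 = 144 ≡ 1 = α_1. Error position i = 1.
  Consistency check: S_2/S_1 = 12·12 = 144 ≡ 1 = α_err ✓ (single-error assumption holds).
Step 4: error magnitude e = S_0/v_1 = S_0·∏_{j≠1}(α_1 − α_j) = 12·12 = 144 ≡ 1 (mod 13).
Step 5: correct position 1: c_1 = r_1 − e = 10 − 1 ≡ 9 (mod 13). Hence c = [9, 4, 6, 11, 10].
  Check: interpolating c through the α_i gives m(x) = 3 + 6·x (degree < 2) with m(α_i) = c_i for every i, so c is indeed a codeword.


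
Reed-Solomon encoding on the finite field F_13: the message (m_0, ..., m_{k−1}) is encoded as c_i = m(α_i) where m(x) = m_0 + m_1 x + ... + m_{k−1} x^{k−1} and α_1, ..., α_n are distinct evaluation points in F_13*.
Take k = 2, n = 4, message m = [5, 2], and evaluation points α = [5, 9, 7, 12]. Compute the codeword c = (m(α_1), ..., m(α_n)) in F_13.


c = [2, 10, 6, 3]

Message polynomial: m(x) = 5 + 2·x (mod 13).
For each evaluation point α_i, compute m(α_i) mod 13:
  α_1 = 5: Horner steps 2 → 2, so m(5) = 2.
  α_2 = 9: Horner steps 2 → 10, so m(9) = 10.
  α_3 = 7: Horner steps 2 → 6, so m(7) = 6.
  α_4 = 12: Horner steps 2 → 3, so m(12) = 3.
Codeword c = [2, 10, 6, 3] ∈ F_13^4.


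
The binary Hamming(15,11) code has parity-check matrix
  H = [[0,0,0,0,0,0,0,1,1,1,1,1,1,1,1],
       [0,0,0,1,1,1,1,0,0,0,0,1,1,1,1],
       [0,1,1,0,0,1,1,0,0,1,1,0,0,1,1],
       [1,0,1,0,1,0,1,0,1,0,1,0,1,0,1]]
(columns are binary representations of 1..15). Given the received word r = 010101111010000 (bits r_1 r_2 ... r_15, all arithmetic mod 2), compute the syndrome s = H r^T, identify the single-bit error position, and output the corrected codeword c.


s = (1, 1, 0, 1)^T, error position = 13, corrected codeword c = 010101111010100

Compute s = H r^T mod 2 one row at a time:
  s_1 = 1 + 1 + 0 + 1 + 0 + 0 + 0 + 0 = 3 ≡ 1 (mod 2).
  s_2 = 1 + 0 + 1 + 1 + 0 + 0 + 0 + 0 = 3 ≡ 1 (mod 2).
  s_3 = 1 + 0 + 1 + 1 + 0 + 1 + 0 + 0 = 4 ≡ 0 (mod 2).
  s_4 = 0 + 0 + 0 + 1 + 1 + 1 + 0 + 0 = 3 ≡ 1 (mod 2).
s = (1, 1, 0, 1)^T — this equals column 13 of H (binary 1101), so error is at position 13.
Correct: flip bit 13 of r = 010101111010000 to get c = 010101111010100.


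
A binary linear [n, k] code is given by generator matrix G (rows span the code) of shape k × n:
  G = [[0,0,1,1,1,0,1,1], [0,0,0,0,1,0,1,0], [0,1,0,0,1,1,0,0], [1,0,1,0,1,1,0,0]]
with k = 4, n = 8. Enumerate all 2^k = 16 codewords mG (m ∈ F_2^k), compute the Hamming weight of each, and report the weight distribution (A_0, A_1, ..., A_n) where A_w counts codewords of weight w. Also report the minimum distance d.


Weight distribution: A_0 = 1, A_2 = 1, A_3 = 4, A_4 = 3, A_5 = 4, A_6 = 3. Minimum distance d = 2.

Enumerate all 2^4 = 16 messages m ∈ F_2^4.
For each, compute codeword c = mG in F_2^8, then tally its weight.
  m = 0000 → c = 00000000, weight = 0.
  m = 1000 → c = 00111011, weight = 5.
  m = 0100 → c = 00001010, weight = 2.
  m = 1100 → c = 00110001, weight = 3.
  m = 0010 → c = 01001100, weight = 3.
  m = 1010 → c = 01110111, weight = 6.
  m = 0110 → c = 01000110, weight = 3.
  m = 1110 → c = 01111101, weight = 6.
  m = 0001 → c = 10101100, weight = 4.
  m = 1001 → c = 10010111, weight = 5.
  m = 0101 → c = 10100110, weight = 4.
  m = 1101 → c = 10011101, weight = 5.
  m = 0011 → c = 11100000, weight = 3.
  m = 1011 → c = 11011011, weight = 6.
  m = 0111 → c = 11101010, weight = 5.
  m = 1111 → c = 11010001, weight = 4.
Tally weights:
  weight 0: 1 codewords.
  weight 2: 1 codewords.
  weight 3: 4 codewords.
  weight 4: 3 codewords.
  weight 5: 4 codewords.
  weight 6: 3 codewords.
Minimum distance d = smallest w > 0 with A_w > 0 = 2.
Sanity: Σ A_w = 16 = 2^4 = 16 ✓.
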